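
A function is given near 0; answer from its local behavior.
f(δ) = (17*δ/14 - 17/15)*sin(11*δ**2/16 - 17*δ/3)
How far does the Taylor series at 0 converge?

The radius of convergence is infinite.

The factor sin(11*δ**2/16 - 17*δ/3) is entire and contributes no finite singular point.
The polynomial part has no poles.
No finite singular points: the Taylor series at 0 converges everywhere.


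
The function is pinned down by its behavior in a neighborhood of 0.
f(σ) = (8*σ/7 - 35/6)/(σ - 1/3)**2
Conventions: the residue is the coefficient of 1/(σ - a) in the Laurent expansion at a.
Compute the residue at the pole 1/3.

At the order-2 pole 1/3 set g(σ) = (σ - (1/3))^2*f(σ) = 8*σ/7 - 35/6.
Order-2 pole: residue = g'(a); g'(1/3) = 8/7, so the residue is 8/7.

The residue is 8/7.


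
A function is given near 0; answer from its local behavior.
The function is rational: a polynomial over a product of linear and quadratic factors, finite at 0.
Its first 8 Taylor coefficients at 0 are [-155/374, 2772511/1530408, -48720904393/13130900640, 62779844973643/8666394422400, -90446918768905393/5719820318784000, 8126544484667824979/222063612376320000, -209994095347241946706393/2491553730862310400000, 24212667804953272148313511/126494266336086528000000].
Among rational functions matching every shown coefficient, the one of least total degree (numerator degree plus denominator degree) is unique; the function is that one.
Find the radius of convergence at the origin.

The radius of convergence is -5/2 + (1/10)*sqrt(865).

No rational of total degree below 6 reproduces all 8 coefficients; solving the [2/4] Pade equations on them gives f(x) = (-35*x**2/26 - 40*x/31 + 31/34)/((x**2 - 5*x - 12/5)*(x**2 + 4*x/5 + 11/12)), whose expansion matches every shown term.
Denominator factor (x**2 - 5*x - 12/5): discriminant 173/5, real irrational roots 5/2 + (1/10)*sqrt(865) and 5/2 - (1/10)*sqrt(865); poles of order 1, moduli 5/2 + (1/10)*sqrt(865) and -5/2 + (1/10)*sqrt(865).
Denominator factor (x**2 + 4*x/5 + 11/12): discriminant -227/75, complex-conjugate roots (-2/5) + ((1/30)*sqrt(681))*i and (-2/5) - ((1/30)*sqrt(681))*i; poles of order 1, moduli (1/6)*sqrt(33) and (1/6)*sqrt(33).
The radius of convergence is the smallest modulus among the singular points: -5/2 + (1/10)*sqrt(865).


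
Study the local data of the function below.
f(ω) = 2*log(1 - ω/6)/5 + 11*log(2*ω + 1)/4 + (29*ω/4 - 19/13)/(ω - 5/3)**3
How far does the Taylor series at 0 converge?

Denominator factor (ω - 5/3)^3: pole of order 3 at 5/3, modulus 5/3.
Branch term (2/5)*log(1 - ω/(6)): its argument vanishes at ω = 6, a logarithmic branch point, modulus 6.
Branch term (11/4)*log(1 - ω/(-1/2)): its argument vanishes at ω = -1/2, a logarithmic branch point, modulus 1/2.
The radius of convergence is the smallest modulus among the singular points: 1/2.

The radius of convergence is 1/2.


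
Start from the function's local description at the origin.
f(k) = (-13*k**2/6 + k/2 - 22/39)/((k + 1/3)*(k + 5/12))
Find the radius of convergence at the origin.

The radius of convergence is 1/3.

Denominator factor (k + 1/3): pole of order 1 at -1/3, modulus 1/3.
Denominator factor (k + 5/12): pole of order 1 at -5/12, modulus 5/12.
The radius of convergence is the smallest modulus among the singular points: 1/3.


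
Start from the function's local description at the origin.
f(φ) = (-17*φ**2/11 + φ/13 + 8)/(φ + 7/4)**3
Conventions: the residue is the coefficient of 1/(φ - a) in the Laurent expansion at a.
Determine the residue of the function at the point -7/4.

The residue is -17/11.

At the order-3 pole -7/4 set g(φ) = (φ - (-7/4))^3*f(φ) = -17*φ**2/11 + φ/13 + 8.
Order-3 pole: residue = g''(a)/2; g''(-7/4) = -34/11, so the residue is -17/11.


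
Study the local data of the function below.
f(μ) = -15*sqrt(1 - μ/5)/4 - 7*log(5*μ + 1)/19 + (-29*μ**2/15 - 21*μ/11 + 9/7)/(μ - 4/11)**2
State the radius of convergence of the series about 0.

The radius of convergence is 1/5.

Denominator factor (μ - 4/11)^2: pole of order 2 at 4/11, modulus 4/11.
Branch term (-7/19)*log(1 - μ/(-1/5)): its argument vanishes at μ = -1/5, a logarithmic branch point, modulus 1/5.
Branch term (-15/4)*sqrt(1 - μ/(5)): its argument vanishes at μ = 5, a square-root branch point, modulus 5.
The radius of convergence is the smallest modulus among the singular points: 1/5.


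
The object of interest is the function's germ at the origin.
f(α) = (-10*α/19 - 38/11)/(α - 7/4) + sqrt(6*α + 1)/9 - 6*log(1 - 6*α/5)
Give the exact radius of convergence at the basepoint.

The radius of convergence is 1/6.

Denominator factor (α - 7/4): pole of order 1 at 7/4, modulus 7/4.
Branch term (-6)*log(1 - α/(5/6)): its argument vanishes at α = 5/6, a logarithmic branch point, modulus 5/6.
Branch term (1/9)*sqrt(1 - α/(-1/6)): its argument vanishes at α = -1/6, a square-root branch point, modulus 1/6.
The radius of convergence is the smallest modulus among the singular points: 1/6.


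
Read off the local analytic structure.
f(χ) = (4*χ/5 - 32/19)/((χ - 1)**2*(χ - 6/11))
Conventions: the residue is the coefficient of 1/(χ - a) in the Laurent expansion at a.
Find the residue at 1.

The residue is 14344/2375.

At the order-2 pole 1 set g(χ) = (χ - (1))^2*f(χ) = (4*χ/5 - 32/19)/(χ - 6/11).
Order-2 pole: residue = g'(a); g'(1) = 14344/2375, so the residue is 14344/2375.


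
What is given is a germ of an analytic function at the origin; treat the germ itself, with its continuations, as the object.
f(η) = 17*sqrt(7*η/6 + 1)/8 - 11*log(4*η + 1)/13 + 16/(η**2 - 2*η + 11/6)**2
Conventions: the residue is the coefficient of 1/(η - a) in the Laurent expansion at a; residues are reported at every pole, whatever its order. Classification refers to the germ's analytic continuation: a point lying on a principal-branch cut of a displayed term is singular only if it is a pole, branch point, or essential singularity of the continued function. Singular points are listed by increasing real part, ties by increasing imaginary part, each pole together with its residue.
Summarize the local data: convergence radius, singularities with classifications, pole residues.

Radius of convergence at 0: 1/4.
At -6/7: an algebraic (square-root) branch point.
At -1/4: a logarithmic branch point.
At (1) - ((1/6)*sqrt(30))*i: a pole of order 2; residue ((24/25)*sqrt(30))*i.
At (1) + ((1/6)*sqrt(30))*i: a pole of order 2; residue -((24/25)*sqrt(30))*i.


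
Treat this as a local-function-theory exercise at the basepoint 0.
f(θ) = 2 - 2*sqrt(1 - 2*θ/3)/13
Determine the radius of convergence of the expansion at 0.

The radius of convergence is 3/2.

Branch term (-2/13)*sqrt(1 - θ/(3/2)): its argument vanishes at θ = 3/2, a square-root branch point, modulus 3/2.
The radius of convergence is the smallest modulus among the singular points: 3/2.


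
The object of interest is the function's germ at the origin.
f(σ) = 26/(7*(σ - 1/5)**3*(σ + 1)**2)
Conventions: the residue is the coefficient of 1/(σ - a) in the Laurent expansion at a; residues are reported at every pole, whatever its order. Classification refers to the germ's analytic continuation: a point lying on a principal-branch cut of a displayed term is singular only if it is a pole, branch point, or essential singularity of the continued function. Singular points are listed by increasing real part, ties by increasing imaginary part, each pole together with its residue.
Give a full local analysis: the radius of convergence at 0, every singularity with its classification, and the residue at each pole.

Radius of convergence at 0: 1/5.
At -1: a pole of order 2; residue -8125/1512.
At 1/5: a pole of order 3; residue 8125/1512.

Denominator factor (σ - 1/5)^3: pole of order 3 at 1/5, modulus 1/5.
Denominator factor (σ + 1)^2: pole of order 2 at -1, modulus 1.
The radius of convergence is the smallest modulus among the singular points: 1/5.
At the order-2 pole -1 set g(σ) = (σ - (-1))^2*f(σ) = 26/(7*(σ - 1/5)**3).
Order-2 pole: residue = g'(a); g'(-1) = -8125/1512, so the residue is -8125/1512.
At the order-3 pole 1/5 set g(σ) = (σ - (1/5))^3*f(σ) = 26/(7*(σ + 1)**2).
Order-3 pole: residue = g''(a)/2; g''(1/5) = 8125/756, so the residue is 8125/1512.
List the singular points by increasing real part (a conjugate pair: the negative imaginary part first).


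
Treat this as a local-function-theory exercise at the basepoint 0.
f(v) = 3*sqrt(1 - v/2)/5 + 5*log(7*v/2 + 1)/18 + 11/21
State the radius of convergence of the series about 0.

The radius of convergence is 2/7.

Branch term (5/18)*log(1 - v/(-2/7)): its argument vanishes at v = -2/7, a logarithmic branch point, modulus 2/7.
Branch term (3/5)*sqrt(1 - v/(2)): its argument vanishes at v = 2, a square-root branch point, modulus 2.
The radius of convergence is the smallest modulus among the singular points: 2/7.


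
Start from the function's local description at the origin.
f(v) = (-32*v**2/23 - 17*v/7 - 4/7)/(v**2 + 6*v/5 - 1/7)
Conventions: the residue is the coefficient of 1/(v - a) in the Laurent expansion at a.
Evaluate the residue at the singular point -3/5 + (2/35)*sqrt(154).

The residue is -611/1610 - (181/10120)*sqrt(154).

The factor v**2 + 6*v/5 - 1/7 splits as (v - a)(v - a') with a = -3/5 + (2/35)*sqrt(154), a' = -3/5 - (2/35)*sqrt(154). At the order-1 pole a set g(v) = (v - a)*f(v) = [-32*v**2/23 - 17*v/7 - 4/7] / (v - a').
Simple pole: residue = g(a) at a = -3/5 + (2/35)*sqrt(154), which is -611/1610 - (181/10120)*sqrt(154).


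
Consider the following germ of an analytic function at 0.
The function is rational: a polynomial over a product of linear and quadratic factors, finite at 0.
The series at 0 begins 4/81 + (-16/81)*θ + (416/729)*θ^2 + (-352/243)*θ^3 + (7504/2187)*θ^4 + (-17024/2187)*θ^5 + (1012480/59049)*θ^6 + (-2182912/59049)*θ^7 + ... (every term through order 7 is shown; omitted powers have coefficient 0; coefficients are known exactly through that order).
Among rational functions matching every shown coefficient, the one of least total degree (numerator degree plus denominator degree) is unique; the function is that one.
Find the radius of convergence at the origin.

The radius of convergence is 9/2 - (3/2)*sqrt(7).

No rational of total degree below 4 reproduces all 8 coefficients; solving the [0/4] Pade equations on them gives f(θ) = (θ**2 + 9*θ + 9/2)**(-2), whose expansion matches every shown term.
Denominator factor (θ**2 + 9*θ + 9/2)^2: discriminant 63, real irrational roots -9/2 + (3/2)*sqrt(7) and -9/2 - (3/2)*sqrt(7); poles of order 2, moduli 9/2 - (3/2)*sqrt(7) and 9/2 + (3/2)*sqrt(7).
The radius of convergence is the smallest modulus among the singular points: 9/2 - (3/2)*sqrt(7).


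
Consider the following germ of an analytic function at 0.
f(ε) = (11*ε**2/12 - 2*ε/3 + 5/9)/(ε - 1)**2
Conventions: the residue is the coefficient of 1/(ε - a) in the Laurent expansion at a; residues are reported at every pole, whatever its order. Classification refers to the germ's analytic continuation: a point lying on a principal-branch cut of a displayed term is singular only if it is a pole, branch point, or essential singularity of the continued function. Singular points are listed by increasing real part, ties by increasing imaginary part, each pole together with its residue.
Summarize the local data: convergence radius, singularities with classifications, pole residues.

Denominator factor (ε - 1)^2: pole of order 2 at 1, modulus 1.
The radius of convergence is the smallest modulus among the singular points: 1.
At the order-2 pole 1 set g(ε) = (ε - (1))^2*f(ε) = 11*ε**2/12 - 2*ε/3 + 5/9.
Order-2 pole: residue = g'(a); g'(1) = 7/6, so the residue is 7/6.

Radius of convergence at 0: 1.
At 1: a pole of order 2; residue 7/6.


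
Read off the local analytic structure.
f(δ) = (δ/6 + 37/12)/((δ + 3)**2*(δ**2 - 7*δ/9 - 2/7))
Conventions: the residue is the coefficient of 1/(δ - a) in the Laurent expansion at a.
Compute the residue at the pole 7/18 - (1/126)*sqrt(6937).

The residue is -102403/1291776 - (3528007/1280150016)*sqrt(6937).

The factor δ**2 - 7*δ/9 - 2/7 splits as (δ - a)(δ - a') with a = 7/18 - (1/126)*sqrt(6937), a' = 7/18 + (1/126)*sqrt(6937). At the order-1 pole a set g(δ) = (δ - a)*f(δ) = [(δ/6 + 37/12)/(δ + 3)**2] / (δ - a').
Simple pole: residue = g(a) at a = 7/18 - (1/126)*sqrt(6937), which is -102403/1291776 - (3528007/1280150016)*sqrt(6937).


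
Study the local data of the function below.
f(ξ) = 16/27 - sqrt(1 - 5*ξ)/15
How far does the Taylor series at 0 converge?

Branch term (-1/15)*sqrt(1 - ξ/(1/5)): its argument vanishes at ξ = 1/5, a square-root branch point, modulus 1/5.
The radius of convergence is the smallest modulus among the singular points: 1/5.

The radius of convergence is 1/5.


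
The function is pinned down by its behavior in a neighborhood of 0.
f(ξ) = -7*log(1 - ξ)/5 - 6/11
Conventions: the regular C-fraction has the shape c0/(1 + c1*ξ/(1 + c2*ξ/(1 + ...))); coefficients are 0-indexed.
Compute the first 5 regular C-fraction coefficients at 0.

The regular C-fraction coefficients are [-6/11, 77/30, -46/15, -5/184, -87/184].

Taylor coefficients (expand at 0): a_0 = -6/11, a_1 = 7/5, a_2 = 7/10, a_3 = 7/15, a_4 = 7/20.
c0 = a_0 = -6/11. Peel one level at a time: if S = 1 + c*ξ/S' with S'(0) = 1, then c is the ξ-coefficient of S and S' = c*ξ/(S - 1).
S_1 = c0/f = 1 + (77/30)*ξ + (1771/225)*ξ^2 + ...; c1 = 77/30.
S_2 = c1*ξ/(S_1 - 1) = 1 + (-46/15)*ξ + (-1/12)*ξ^2 + ...; c2 = -46/15.
S_3 = c2*ξ/(S_2 - 1) = 1 + (-5/184)*ξ + (-435/33856)*ξ^2 + ...; c3 = -5/184.
S_4 = c3*ξ/(S_3 - 1) = 1 + (-87/184)*ξ + ...; c4 = -87/184.


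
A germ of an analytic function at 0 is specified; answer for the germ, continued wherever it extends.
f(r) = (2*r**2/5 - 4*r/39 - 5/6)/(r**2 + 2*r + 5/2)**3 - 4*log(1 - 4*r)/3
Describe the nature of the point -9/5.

The point is a regular point.

Denominator factors: r**2 + 2*r + 5/2 = 107/50 at r = -9/5 — none vanishes.
Branch term log(1 - r/(1/4)): argument at -9/5 is 41/5, nonzero, so -9/5 is not its branch point (a point on a principal cut is still regular for the continued germ).
So the germ continues analytically to -9/5.


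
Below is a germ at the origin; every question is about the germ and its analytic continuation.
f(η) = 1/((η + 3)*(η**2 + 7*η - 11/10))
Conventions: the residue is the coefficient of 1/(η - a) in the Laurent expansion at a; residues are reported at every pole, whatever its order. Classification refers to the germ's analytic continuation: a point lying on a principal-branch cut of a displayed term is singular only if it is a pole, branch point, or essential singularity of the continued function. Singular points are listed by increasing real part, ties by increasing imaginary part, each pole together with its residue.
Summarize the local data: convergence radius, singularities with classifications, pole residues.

Radius of convergence at 0: -7/2 + (1/10)*sqrt(1335).
At -7/2 - (1/10)*sqrt(1335): a pole of order 1; residue 5/131 - (5/34977)*sqrt(1335).
At -3: a pole of order 1; residue -10/131.
At -7/2 + (1/10)*sqrt(1335): a pole of order 1; residue 5/131 + (5/34977)*sqrt(1335).

Denominator factor (η + 3): pole of order 1 at -3, modulus 3.
Denominator factor (η**2 + 7*η - 11/10): discriminant 267/5, real irrational roots -7/2 + (1/10)*sqrt(1335) and -7/2 - (1/10)*sqrt(1335); poles of order 1, moduli -7/2 + (1/10)*sqrt(1335) and 7/2 + (1/10)*sqrt(1335).
The radius of convergence is the smallest modulus among the singular points: -7/2 + (1/10)*sqrt(1335).
The factor η**2 + 7*η - 11/10 splits as (η - a)(η - a') with a = -7/2 - (1/10)*sqrt(1335), a' = -7/2 + (1/10)*sqrt(1335). At the order-1 pole a set g(η) = (η - a)*f(η) = [1/(η + 3)] / (η - a').
Simple pole: residue = g(a) at a = -7/2 - (1/10)*sqrt(1335), which is 5/131 - (5/34977)*sqrt(1335).
At the order-1 pole -3 set g(η) = (η - (-3))*f(η) = 1/(η**2 + 7*η - 11/10).
Simple pole: residue = g(a) at a = -3, which is -10/131.
The factor η**2 + 7*η - 11/10 splits as (η - a)(η - a') with a = -7/2 + (1/10)*sqrt(1335), a' = -7/2 - (1/10)*sqrt(1335). At the order-1 pole a set g(η) = (η - a)*f(η) = [1/(η + 3)] / (η - a').
Simple pole: residue = g(a) at a = -7/2 + (1/10)*sqrt(1335), which is 5/131 + (5/34977)*sqrt(1335).
List the singular points by increasing real part (a conjugate pair: the negative imaginary part first).


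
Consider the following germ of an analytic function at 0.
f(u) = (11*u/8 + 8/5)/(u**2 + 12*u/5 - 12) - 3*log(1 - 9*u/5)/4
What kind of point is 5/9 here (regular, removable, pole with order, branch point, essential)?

The term (-3/4)*log(1 - u/(5/9)) has argument 1 - 5/9/(5/9) = 0 at 5/9: a logarithmic (infinitely-sheeted) branch point; the remaining terms are analytic or single-valued there.

The point is a logarithmic branch point.


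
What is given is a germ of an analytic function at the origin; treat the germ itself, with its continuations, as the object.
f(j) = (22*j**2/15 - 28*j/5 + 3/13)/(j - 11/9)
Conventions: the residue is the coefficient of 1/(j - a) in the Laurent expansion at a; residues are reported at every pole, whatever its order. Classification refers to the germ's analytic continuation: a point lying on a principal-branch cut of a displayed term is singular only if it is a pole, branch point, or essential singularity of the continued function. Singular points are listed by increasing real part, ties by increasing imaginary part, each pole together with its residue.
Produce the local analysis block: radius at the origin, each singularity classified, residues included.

Radius of convergence at 0: 11/9.
At 11/9: a pole of order 1; residue -69857/15795.

Denominator factor (j - 11/9): pole of order 1 at 11/9, modulus 11/9.
The radius of convergence is the smallest modulus among the singular points: 11/9.
At the order-1 pole 11/9 set g(j) = (j - (11/9))*f(j) = 22*j**2/15 - 28*j/5 + 3/13.
Simple pole: residue = g(a) at a = 11/9, which is -69857/15795.


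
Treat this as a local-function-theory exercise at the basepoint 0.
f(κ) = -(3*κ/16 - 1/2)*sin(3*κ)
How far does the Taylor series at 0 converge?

The radius of convergence is infinite.

The factor -sin(3*κ) is entire and contributes no finite singular point.
The polynomial part has no poles.
No finite singular points: the Taylor series at 0 converges everywhere.


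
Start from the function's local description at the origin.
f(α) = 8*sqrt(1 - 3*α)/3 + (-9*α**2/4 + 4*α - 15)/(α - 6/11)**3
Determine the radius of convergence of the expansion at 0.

The radius of convergence is 1/3.

Denominator factor (α - 6/11)^3: pole of order 3 at 6/11, modulus 6/11.
Branch term (8/3)*sqrt(1 - α/(1/3)): its argument vanishes at α = 1/3, a square-root branch point, modulus 1/3.
The radius of convergence is the smallest modulus among the singular points: 1/3.


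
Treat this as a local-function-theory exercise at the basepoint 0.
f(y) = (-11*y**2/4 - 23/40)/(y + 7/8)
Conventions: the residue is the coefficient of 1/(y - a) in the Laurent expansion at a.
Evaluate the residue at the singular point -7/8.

The residue is -3431/1280.

At the order-1 pole -7/8 set g(y) = (y - (-7/8))*f(y) = -11*y**2/4 - 23/40.
Simple pole: residue = g(a) at a = -7/8, which is -3431/1280.


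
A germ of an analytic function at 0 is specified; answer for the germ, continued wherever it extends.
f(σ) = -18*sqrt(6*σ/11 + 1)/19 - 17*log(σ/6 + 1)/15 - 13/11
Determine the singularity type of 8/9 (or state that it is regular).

There is no denominator, hence no pole anywhere.
Branch term sqrt(1 - σ/(-11/6)): argument at 8/9 is 49/33, nonzero, so 8/9 is not its branch point (a point on a principal cut is still regular for the continued germ).
Branch term log(1 - σ/(-6)): argument at 8/9 is 31/27, nonzero, so 8/9 is not its branch point (a point on a principal cut is still regular for the continued germ).
So the germ continues analytically to 8/9.

The point is a regular point.


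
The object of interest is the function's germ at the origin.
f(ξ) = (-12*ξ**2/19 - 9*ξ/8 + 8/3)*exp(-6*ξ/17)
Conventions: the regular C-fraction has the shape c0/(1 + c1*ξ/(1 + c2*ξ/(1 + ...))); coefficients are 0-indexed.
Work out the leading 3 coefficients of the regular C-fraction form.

Taylor coefficients (expand at 0): a_0 = 8/3, a_1 = -281/136, a_2 = -1503/21964.
c0 = a_0 = 8/3. Peel one level at a time: if S = 1 + c*ξ/S' with S'(0) = 1, then c is the ξ-coefficient of S and S' = c*ξ/(S - 1).
S_1 = c0/f = 1 + (843/1088)*ξ + (14079483/22491136)*ξ^2 + ...; c1 = 843/1088.
S_2 = c1*ξ/(S_1 - 1) = 1 + (-4693161/5808832)*ξ + ...; c2 = -4693161/5808832.

The regular C-fraction coefficients are [8/3, 843/1088, -4693161/5808832].


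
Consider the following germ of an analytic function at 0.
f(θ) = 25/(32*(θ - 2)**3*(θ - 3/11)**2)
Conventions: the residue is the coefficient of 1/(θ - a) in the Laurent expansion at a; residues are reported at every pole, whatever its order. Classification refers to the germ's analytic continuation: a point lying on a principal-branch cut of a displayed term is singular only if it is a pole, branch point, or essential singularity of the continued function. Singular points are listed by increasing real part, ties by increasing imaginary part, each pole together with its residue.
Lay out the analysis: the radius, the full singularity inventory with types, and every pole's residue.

Radius of convergence at 0: 3/11.
At 3/11: a pole of order 2; residue -1098075/4170272.
At 2: a pole of order 3; residue 1098075/4170272.

Denominator factor (θ - 2)^3: pole of order 3 at 2, modulus 2.
Denominator factor (θ - 3/11)^2: pole of order 2 at 3/11, modulus 3/11.
The radius of convergence is the smallest modulus among the singular points: 3/11.
At the order-2 pole 3/11 set g(θ) = (θ - (3/11))^2*f(θ) = 25/(32*(θ - 2)**3).
Order-2 pole: residue = g'(a); g'(3/11) = -1098075/4170272, so the residue is -1098075/4170272.
At the order-3 pole 2 set g(θ) = (θ - (2))^3*f(θ) = 25/(32*(θ - 3/11)**2).
Order-3 pole: residue = g''(a)/2; g''(2) = 1098075/2085136, so the residue is 1098075/4170272.
List the singular points by increasing real part (a conjugate pair: the negative imaginary part first).


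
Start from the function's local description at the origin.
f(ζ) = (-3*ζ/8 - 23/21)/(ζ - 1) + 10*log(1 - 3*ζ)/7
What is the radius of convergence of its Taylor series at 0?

The radius of convergence is 1/3.

Denominator factor (ζ - 1): pole of order 1 at 1, modulus 1.
Branch term (10/7)*log(1 - ζ/(1/3)): its argument vanishes at ζ = 1/3, a logarithmic branch point, modulus 1/3.
The radius of convergence is the smallest modulus among the singular points: 1/3.


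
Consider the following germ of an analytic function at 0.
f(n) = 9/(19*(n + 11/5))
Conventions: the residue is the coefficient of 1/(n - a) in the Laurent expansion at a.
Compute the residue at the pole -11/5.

At the order-1 pole -11/5 set g(n) = (n - (-11/5))*f(n) = 9/19.
Simple pole: residue = g(a) at a = -11/5, which is 9/19.

The residue is 9/19.


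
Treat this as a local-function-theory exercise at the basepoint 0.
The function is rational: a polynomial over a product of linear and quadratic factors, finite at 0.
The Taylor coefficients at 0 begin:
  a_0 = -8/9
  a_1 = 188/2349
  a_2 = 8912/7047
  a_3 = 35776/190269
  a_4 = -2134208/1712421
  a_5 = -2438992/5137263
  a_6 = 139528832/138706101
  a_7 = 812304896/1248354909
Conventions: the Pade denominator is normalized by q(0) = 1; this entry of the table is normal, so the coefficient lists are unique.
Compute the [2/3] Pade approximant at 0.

The Pade approximant has numerator coefficients [-8/9, 1273812338/5392686735, 636906169/1797562245]; denominator coefficients [1, -130688339/743818860, 337499071/334718487, 3244624/61984905].

Taylor coefficients needed (read off): a_0 = -8/9, a_1 = 188/2349, a_2 = 8912/7047, a_3 = 35776/190269, a_4 = -2134208/1712421, a_5 = -2438992/5137263.
Write the denominator as Q(κ) = 1 + q1*κ + q2*κ^2 + q3*κ^3. Requiring Q*f - P = O(κ^6) with deg P <= 2 kills the coefficients of κ^3..κ^5 in Q*f:
  κ^3: a_3 + q1*a_2 + q2*a_1 + q3*a_0 = 0, i.e. 35776/190269 + (8912/7047)*q1 + (188/2349)*q2 + (-8/9)*q3 = 0.
  κ^4: a_4 + q1*a_3 + q2*a_2 + q3*a_1 = 0, i.e. -2134208/1712421 + (35776/190269)*q1 + (8912/7047)*q2 + (188/2349)*q3 = 0.
  κ^5: a_5 + q1*a_4 + q2*a_3 + q3*a_2 = 0, i.e. -2438992/5137263 + (-2134208/1712421)*q1 + (35776/190269)*q2 + (8912/7047)*q3 = 0.
Solving this linear system: q1 = -130688339/743818860, q2 = 337499071/334718487, q3 = 3244624/61984905.
The numerator is Q*f truncated at degree 2: P0 = a_0 = -8/9; P1 = a_1 + q1*a_0 = 1273812338/5392686735; P2 = a_2 + q1*a_1 + q2*a_0 = 636906169/1797562245.


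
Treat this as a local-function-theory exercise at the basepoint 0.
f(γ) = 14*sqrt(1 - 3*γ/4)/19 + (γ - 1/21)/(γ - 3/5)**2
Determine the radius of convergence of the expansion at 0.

Denominator factor (γ - 3/5)^2: pole of order 2 at 3/5, modulus 3/5.
Branch term (14/19)*sqrt(1 - γ/(4/3)): its argument vanishes at γ = 4/3, a square-root branch point, modulus 4/3.
The radius of convergence is the smallest modulus among the singular points: 3/5.

The radius of convergence is 3/5.


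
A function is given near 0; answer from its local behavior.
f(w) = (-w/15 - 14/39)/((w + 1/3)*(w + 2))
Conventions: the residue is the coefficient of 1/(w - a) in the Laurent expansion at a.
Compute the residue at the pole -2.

The residue is 44/325.

At the order-1 pole -2 set g(w) = (w - (-2))*f(w) = (-w/15 - 14/39)/(w + 1/3).
Simple pole: residue = g(a) at a = -2, which is 44/325.


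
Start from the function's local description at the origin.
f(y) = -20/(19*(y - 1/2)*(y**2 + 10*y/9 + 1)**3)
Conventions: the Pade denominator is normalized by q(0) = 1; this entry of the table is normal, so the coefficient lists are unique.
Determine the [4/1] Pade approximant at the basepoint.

Taylor coefficients needed (expand at 0): a_0 = 40/19, a_1 = -160/57, a_2 = 1880/513, a_3 = 90320/13851, a_4 = -173200/41553, a_5 = 7438400/373977.
Write the denominator as Q(y) = 1 + q1*y. Requiring Q*f - P = O(y^6) with deg P <= 4 kills the coefficients of y^5..y^5 in Q*f:
  y^5: a_5 + q1*a_4 = 0, i.e. 7438400/373977 + (-173200/41553)*q1 = 0.
Solving this linear system: q1 = 18596/3897.
The numerator is Q*f truncated at degree 4: P0 = a_0 = 40/19; P1 = a_1 + q1*a_0 = 536000/74043; P2 = a_2 + q1*a_1 = -720440/74043; P3 = a_3 + q1*a_2 = 143990000/5997483; P4 = a_4 + q1*a_3 = 1454603920/53977347.

The Pade approximant has numerator coefficients [40/19, 536000/74043, -720440/74043, 143990000/5997483, 1454603920/53977347]; denominator coefficients [1, 18596/3897].


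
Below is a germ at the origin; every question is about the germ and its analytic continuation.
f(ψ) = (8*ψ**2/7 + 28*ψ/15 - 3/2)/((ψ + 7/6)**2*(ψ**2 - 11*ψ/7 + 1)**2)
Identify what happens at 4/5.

Denominator factors: ψ + 7/6 = 59/30 at ψ = 4/5; ψ**2 - 11*ψ/7 + 1 = 67/175 at ψ = 4/5 — none vanishes.
So the germ continues analytically to 4/5.

The point is a regular point.


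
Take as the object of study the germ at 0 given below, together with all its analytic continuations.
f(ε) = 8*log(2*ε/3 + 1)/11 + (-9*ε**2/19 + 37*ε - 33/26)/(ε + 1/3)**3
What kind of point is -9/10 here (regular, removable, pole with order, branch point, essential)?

The point is a regular point.

Denominator factors: ε + 1/3 = -17/30 at ε = -9/10 — none vanishes.
Branch term log(1 - ε/(-3/2)): argument at -9/10 is 2/5, nonzero, so -9/10 is not its branch point (a point on a principal cut is still regular for the continued germ).
So the germ continues analytically to -9/10.


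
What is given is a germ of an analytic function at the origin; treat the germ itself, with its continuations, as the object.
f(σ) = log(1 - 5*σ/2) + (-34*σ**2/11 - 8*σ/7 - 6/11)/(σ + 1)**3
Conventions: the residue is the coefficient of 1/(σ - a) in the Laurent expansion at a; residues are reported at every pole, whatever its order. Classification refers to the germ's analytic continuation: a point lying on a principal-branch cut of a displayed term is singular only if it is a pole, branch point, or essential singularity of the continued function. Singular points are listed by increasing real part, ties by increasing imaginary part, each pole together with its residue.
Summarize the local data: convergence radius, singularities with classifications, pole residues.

Denominator factor (σ + 1)^3: pole of order 3 at -1, modulus 1.
Branch term (1)*log(1 - σ/(2/5)): its argument vanishes at σ = 2/5, a logarithmic branch point, modulus 2/5.
The radius of convergence is the smallest modulus among the singular points: 2/5.
The branch term is analytic at -1 and contributes nothing to the residue; only the rational part matters.
At the order-3 pole -1 set g(σ) = (σ - (-1))^3*(rational part) = -34*σ**2/11 - 8*σ/7 - 6/11.
Order-3 pole: residue = g''(a)/2; g''(-1) = -68/11, so the residue is -34/11.
List the singular points by increasing real part (a conjugate pair: the negative imaginary part first).

Radius of convergence at 0: 2/5.
At -1: a pole of order 3; residue -34/11.
At 2/5: a logarithmic branch point.


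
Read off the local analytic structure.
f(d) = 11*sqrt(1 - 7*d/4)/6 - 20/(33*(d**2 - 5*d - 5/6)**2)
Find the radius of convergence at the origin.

The radius of convergence is -5/2 + (1/6)*sqrt(255).

Denominator factor (d**2 - 5*d - 5/6)^2: discriminant 85/3, real irrational roots 5/2 + (1/6)*sqrt(255) and 5/2 - (1/6)*sqrt(255); poles of order 2, moduli 5/2 + (1/6)*sqrt(255) and -5/2 + (1/6)*sqrt(255).
Branch term (11/6)*sqrt(1 - d/(4/7)): its argument vanishes at d = 4/7, a square-root branch point, modulus 4/7.
The radius of convergence is the smallest modulus among the singular points: -5/2 + (1/6)*sqrt(255).


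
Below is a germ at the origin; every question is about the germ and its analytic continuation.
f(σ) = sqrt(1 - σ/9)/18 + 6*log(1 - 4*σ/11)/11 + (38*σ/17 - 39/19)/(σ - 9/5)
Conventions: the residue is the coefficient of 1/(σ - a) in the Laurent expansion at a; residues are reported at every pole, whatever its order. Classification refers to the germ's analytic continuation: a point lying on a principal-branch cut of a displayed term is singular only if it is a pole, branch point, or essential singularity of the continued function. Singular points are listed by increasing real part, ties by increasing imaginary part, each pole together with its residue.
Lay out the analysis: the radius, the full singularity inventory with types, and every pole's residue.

Radius of convergence at 0: 9/5.
At 9/5: a pole of order 1; residue 3183/1615.
At 11/4: a logarithmic branch point.
At 9: an algebraic (square-root) branch point.

Denominator factor (σ - 9/5): pole of order 1 at 9/5, modulus 9/5.
Branch term (1/18)*sqrt(1 - σ/(9)): its argument vanishes at σ = 9, a square-root branch point, modulus 9.
Branch term (6/11)*log(1 - σ/(11/4)): its argument vanishes at σ = 11/4, a logarithmic branch point, modulus 11/4.
The radius of convergence is the smallest modulus among the singular points: 9/5.
The branch terms are analytic at 9/5 and contribute nothing to the residue; only the rational part matters.
At the order-1 pole 9/5 set g(σ) = (σ - (9/5))*(rational part) = 38*σ/17 - 39/19.
Simple pole: residue = g(a) at a = 9/5, which is 3183/1615.
List the singular points by increasing real part (a conjugate pair: the negative imaginary part first).


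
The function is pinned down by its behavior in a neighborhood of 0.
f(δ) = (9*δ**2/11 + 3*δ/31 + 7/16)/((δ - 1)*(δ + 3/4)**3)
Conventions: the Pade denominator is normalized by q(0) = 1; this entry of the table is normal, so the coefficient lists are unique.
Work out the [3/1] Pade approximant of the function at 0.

Taylor coefficients needed (expand at 0): a_0 = -28/27, a_1 = 268/93, a_2 = -254164/27621, a_3 = 5143436/248589, a_4 = -10868852/248589.
Write the denominator as Q(δ) = 1 + q1*δ. Requiring Q*f - P = O(δ^5) with deg P <= 3 kills the coefficients of δ^4..δ^4 in Q*f:
  δ^4: a_4 + q1*a_3 = 0, i.e. -10868852/248589 + (5143436/248589)*q1 = 0.
Solving this linear system: q1 = 2717213/1285859.
The numerator is Q*f truncated at degree 3: P0 = a_0 = -28/27; P1 = a_1 + q1*a_0 = 742951024/1076263983; P2 = a_2 + q1*a_1 = -110539780928/35516711439; P3 = a_3 + q1*a_2 = 398173947136/319650402951.

The Pade approximant has numerator coefficients [-28/27, 742951024/1076263983, -110539780928/35516711439, 398173947136/319650402951]; denominator coefficients [1, 2717213/1285859].


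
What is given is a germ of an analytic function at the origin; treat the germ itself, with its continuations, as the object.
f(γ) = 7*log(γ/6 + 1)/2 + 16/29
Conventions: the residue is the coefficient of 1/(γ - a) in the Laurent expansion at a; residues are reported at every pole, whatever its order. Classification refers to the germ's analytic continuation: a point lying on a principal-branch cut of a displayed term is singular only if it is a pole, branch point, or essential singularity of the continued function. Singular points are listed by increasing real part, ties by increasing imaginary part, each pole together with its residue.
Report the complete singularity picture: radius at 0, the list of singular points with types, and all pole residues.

Radius of convergence at 0: 6.
At -6: a logarithmic branch point.

Branch term (7/2)*log(1 - γ/(-6)): its argument vanishes at γ = -6, a logarithmic branch point, modulus 6.
The radius of convergence is the smallest modulus among the singular points: 6.


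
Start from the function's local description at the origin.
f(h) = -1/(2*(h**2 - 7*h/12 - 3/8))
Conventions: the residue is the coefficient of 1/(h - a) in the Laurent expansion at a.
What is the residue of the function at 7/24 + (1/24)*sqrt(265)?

The factor h**2 - 7*h/12 - 3/8 splits as (h - a)(h - a') with a = 7/24 + (1/24)*sqrt(265), a' = 7/24 - (1/24)*sqrt(265). At the order-1 pole a set g(h) = (h - a)*f(h) = [-1/2] / (h - a').
Simple pole: residue = g(a) at a = 7/24 + (1/24)*sqrt(265), which is -(6/265)*sqrt(265).

The residue is -(6/265)*sqrt(265).


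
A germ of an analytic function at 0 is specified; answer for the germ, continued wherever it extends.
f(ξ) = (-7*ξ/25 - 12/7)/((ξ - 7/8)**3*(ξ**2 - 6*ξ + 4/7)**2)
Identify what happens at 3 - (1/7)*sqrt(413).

The denominator factor ξ**2 - 6*ξ + 4/7 vanishes at 3 - (1/7)*sqrt(413) and appears to the power 2; the numerator there equals -447/175 + (1/25)*sqrt(413), nonzero, and no other factor vanishes.
Hence a pole whose order is the multiplicity, 2.

The point is a pole of order 2.


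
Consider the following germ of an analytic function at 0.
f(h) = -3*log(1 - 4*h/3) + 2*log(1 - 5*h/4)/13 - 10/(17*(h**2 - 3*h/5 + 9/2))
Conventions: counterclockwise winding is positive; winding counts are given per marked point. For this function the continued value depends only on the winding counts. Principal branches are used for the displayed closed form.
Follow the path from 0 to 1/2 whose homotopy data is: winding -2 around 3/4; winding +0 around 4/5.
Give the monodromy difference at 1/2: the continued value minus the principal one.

The rational part is single-valued and drops out of the difference; each branch term changes only by its own monodromy.
(2/13)*log(1 - h/(4/5)): winding 0 around 4/5, so this term returns to its principal value, contribution 0.
(-3)*log(1 - h/(3/4)): each positive loop around 3/4 adds 2*pi*i to the log, so winding -2 contributes (-3)*(-2)*2*pi*i = (12)*pi*i.
Summing the contributions at h = 1/2 gives (12)*pi*i.

Continued minus principal equals (12)*pi*i.


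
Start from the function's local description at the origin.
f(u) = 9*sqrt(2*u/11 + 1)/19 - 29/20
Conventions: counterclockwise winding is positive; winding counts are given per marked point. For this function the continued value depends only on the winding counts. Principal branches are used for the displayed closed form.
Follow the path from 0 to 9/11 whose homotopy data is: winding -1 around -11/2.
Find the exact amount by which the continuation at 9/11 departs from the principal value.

The rational part is single-valued and drops out of the difference; each branch term changes only by its own monodromy.
(9/19)*sqrt(1 - u/(-11/2)): winding -1 is odd, the square root flips sign, contributing -2*(9/19)*sqrt(1 - (9/11)/(-11/2)) = -2*(9/19)*sqrt(139/121) = -(18/209)*sqrt(139).
Summing the contributions at u = 9/11 gives -(18/209)*sqrt(139).

Continued minus principal equals -(18/209)*sqrt(139).


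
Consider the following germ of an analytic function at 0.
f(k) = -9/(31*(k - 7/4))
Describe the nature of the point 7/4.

The denominator factor k - 7/4 vanishes at 7/4 and appears to the power 1; the numerator there equals -9/31, nonzero, and no other factor vanishes.
Hence a pole whose order is the multiplicity, 1.

The point is a pole of order 1.


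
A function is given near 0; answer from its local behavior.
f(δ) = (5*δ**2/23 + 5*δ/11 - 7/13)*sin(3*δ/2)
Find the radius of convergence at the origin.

The factor sin(3*δ/2) is entire and contributes no finite singular point.
The polynomial part has no poles.
No finite singular points: the Taylor series at 0 converges everywhere.

The radius of convergence is infinite.


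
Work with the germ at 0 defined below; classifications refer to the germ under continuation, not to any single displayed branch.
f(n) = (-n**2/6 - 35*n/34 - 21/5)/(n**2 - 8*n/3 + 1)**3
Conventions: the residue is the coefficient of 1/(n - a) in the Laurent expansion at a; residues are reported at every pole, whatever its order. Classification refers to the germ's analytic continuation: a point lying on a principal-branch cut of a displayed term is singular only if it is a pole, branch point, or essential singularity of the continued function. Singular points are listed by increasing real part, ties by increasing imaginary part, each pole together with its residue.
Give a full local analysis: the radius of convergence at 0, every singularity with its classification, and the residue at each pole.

Radius of convergence at 0: 4/3 - (1/3)*sqrt(7).
At 4/3 - (1/3)*sqrt(7): a pole of order 3; residue (721971/932960)*sqrt(7).
At 4/3 + (1/3)*sqrt(7): a pole of order 3; residue -(721971/932960)*sqrt(7).


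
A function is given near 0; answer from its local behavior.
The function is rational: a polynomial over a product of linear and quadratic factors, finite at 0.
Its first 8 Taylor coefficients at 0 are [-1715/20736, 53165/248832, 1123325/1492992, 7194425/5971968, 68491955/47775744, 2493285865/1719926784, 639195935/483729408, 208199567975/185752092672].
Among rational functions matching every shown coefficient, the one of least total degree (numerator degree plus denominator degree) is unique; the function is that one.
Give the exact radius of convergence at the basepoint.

The radius of convergence is 12/7.

No rational of total degree below 6 reproduces all 8 coefficients; solving the [2/4] Pade equations on them gives f(ε) = (7*ε**2/4 + 19*ε/4 - 1)/((ε - 12/5)*(ε - 12/7)**3), whose expansion matches every shown term.
Denominator factor (ε - 12/7)^3: pole of order 3 at 12/7, modulus 12/7.
Denominator factor (ε - 12/5): pole of order 1 at 12/5, modulus 12/5.
The radius of convergence is the smallest modulus among the singular points: 12/7.


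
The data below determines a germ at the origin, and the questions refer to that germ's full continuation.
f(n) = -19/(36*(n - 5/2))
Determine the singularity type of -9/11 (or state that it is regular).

Denominator factors: n - 5/2 = -73/22 at n = -9/11 — none vanishes.
So the germ continues analytically to -9/11.

The point is a regular point.


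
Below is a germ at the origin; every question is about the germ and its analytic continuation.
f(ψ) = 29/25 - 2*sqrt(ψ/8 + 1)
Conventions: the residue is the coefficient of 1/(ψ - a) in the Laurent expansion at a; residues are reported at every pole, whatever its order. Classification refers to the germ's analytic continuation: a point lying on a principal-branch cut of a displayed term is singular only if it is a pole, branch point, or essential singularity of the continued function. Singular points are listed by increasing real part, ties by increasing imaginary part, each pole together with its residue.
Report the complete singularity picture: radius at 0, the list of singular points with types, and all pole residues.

Radius of convergence at 0: 8.
At -8: an algebraic (square-root) branch point.

Branch term (-2)*sqrt(1 - ψ/(-8)): its argument vanishes at ψ = -8, a square-root branch point, modulus 8.
The radius of convergence is the smallest modulus among the singular points: 8.
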